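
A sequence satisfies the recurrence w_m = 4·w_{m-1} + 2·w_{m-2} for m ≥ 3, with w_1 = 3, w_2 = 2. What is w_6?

Compute successive terms:
w_3 = 14  w_4 = 60  w_5 = 268  w_6 = 1192.

1192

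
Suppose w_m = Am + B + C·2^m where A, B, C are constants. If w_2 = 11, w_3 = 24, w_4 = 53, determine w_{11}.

Plug in m = 2, 3, 4: 2A + B + 4C = 11; 3A + B + 8C = 24; 4A + B + 16C = 53.
Subtracting the first from the second: A + 4C = 13.
Subtracting the second from the third: A + 8C = 29.
Solving: C = 4, A = -3, then B = 1.
Therefore w_{11} = -33 + 1 + 4·2048 = 8160.

8160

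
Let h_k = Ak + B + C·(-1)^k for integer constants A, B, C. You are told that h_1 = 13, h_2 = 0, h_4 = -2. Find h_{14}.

-12

Plug in k = 1, 2, 4: A + B - C = 13; 2A + B + C = 0; 4A + B + C = -2.
Subtracting the first from the second: A + 2C = -13.
Subtracting the second from the third: 2A = -2.
Solving: C = -6, A = -1, then B = 8.
Hence h_{14} = -1·14 + 8 + (-6)·1 = -12.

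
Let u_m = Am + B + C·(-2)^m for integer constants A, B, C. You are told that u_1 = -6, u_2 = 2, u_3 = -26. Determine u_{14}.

32714

At m = 1, 2, 3: A + B - 2C = -6; 2A + B + 4C = 2; 3A + B - 8C = -26.
Subtracting the first from the second: A + 6C = 8.
Subtracting the second from the third: A - 12C = -28.
Solving: C = 2, A = -4, then B = 2.
So u_m = -4·m + 2 + 2·(-2)^m; at m=14 this is 32714.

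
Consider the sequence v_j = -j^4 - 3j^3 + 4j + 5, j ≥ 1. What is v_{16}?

-77755

v_{16} = -1·16^4 - 3·16^3 + 4·16 + 5 = -77755.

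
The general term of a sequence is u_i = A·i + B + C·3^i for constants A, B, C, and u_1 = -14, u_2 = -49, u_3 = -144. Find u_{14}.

-23914909

Write the equations: A + B + 3C = -14; 2A + B + 9C = -49; 3A + B + 27C = -144.
Subtracting the first from the second: A + 6C = -35.
Subtracting the second from the third: A + 18C = -95.
Solving: C = -5, A = -5, then B = 6.
Hence u_{14} = -5·14 + 6 + (-5)·4782969 = -23914909.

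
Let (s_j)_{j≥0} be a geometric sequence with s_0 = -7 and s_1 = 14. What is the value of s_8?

-1792

Common ratio r = -2.
s_j = (-7)·(-2)^(j-0).
s_8 = (-7)·(-2)^8 = -1792.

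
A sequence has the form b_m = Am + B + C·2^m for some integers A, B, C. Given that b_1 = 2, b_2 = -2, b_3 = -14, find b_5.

-102

Plug in m = 1, 2, 3: A + B + 2C = 2; 2A + B + 4C = -2; 3A + B + 8C = -14.
Subtracting the first from the second: A + 2C = -4.
Subtracting the second from the third: A + 4C = -12.
Solving: C = -4, A = 4, then B = 6.
Therefore b_5 = 20 + 6 + (-4)·32 = -102.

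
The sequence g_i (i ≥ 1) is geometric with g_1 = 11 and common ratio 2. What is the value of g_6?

352

g_i = 11·2^(i-1).
g_6 = 11·2^5 = 352.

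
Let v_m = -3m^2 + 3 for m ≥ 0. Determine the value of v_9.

v_9 = -3·9^2 + 3 = -240.

-240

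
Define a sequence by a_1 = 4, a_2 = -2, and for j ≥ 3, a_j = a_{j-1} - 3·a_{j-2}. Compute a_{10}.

Applying the relation repeatedly:
a_3 = -14;  a_4 = -8;  a_5 = 34;  a_6 = 58;  a_7 = -44;  a_8 = -218;  a_9 = -86;  a_{10} = 568.

568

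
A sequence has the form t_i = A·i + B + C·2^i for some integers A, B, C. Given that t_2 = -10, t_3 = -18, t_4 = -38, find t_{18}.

Write the equations: 2A + B + 4C = -10; 3A + B + 8C = -18; 4A + B + 16C = -38.
Subtracting the first from the second: A + 4C = -8.
Subtracting the second from the third: A + 8C = -20.
Solving: C = -3, A = 4, then B = -6.
Hence t_{18} = 4·18 + (-6) + (-3)·262144 = -786366.

-786366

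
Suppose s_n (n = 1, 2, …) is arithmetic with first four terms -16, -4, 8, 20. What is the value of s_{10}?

92

Common difference d = 12.
s_n = -16 + (n - 1)·12.
s_{10} = -16 + 9·12 = 92.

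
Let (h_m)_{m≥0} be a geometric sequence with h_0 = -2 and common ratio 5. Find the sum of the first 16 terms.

-76293945312

h_m = (-2)·5^(m-0).
S = (-2)·(5^16 - 1)/(5 - 1) = (-2)·(152587890625 - 1)/(4) = -76293945312.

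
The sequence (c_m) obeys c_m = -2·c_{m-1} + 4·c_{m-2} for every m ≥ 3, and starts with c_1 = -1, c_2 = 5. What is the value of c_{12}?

Step forward from the initial values:
c_3 = -14  c_4 = 48  c_5 = -152  c_6 = 496  c_7 = -1600  c_8 = 5184  c_9 = -16768  c_{10} = 54272  c_{11} = -175616  c_{12} = 568320.

568320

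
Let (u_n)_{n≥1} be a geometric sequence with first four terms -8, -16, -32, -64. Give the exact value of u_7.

-512

Common ratio r = 2.
u_n = (-8)·2^(n-1).
u_7 = (-8)·2^6 = -512.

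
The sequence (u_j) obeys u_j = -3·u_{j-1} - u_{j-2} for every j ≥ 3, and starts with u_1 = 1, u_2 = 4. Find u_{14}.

u_3 = -13;  u_4 = 35;  u_5 = -92;  …;  u_{11} = -29644;  u_{12} = 77609;  u_{13} = -203183;  u_{14} = 531940.

531940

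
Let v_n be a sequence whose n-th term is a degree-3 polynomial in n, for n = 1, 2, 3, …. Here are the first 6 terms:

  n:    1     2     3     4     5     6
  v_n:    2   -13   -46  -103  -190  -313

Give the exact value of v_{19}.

-7918

1st diffs: -15, -33, -57, -87, -123.
2nd diffs: -18, -24, -30, -36.
3rd diffs: -6, -6, -6 (constant).
Newton forward-difference form: v_n = 2 + (-15)·C(n-1,1) + (-18)·C(n-1,2) + (-6)·C(n-1,3).
At n = 19: n-1 = 18, so v_{19} = 2 - 270 - 2754 - 4896 = -7918.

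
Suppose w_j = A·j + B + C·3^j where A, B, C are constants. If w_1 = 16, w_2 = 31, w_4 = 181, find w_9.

39400

Write the equations: A + B + 3C = 16; 2A + B + 9C = 31; 4A + B + 81C = 181.
Subtracting the first from the second: A + 6C = 15.
Subtracting the second from the third: 2A + 72C = 150.
Solving: C = 2, A = 3, then B = 7.
Therefore w_9 = 27 + 7 + 2·19683 = 39400.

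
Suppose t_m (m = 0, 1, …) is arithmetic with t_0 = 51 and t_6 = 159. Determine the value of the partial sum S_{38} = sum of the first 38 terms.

Common difference d = (159 - 51) / (6 - 0) = 18.
t_m = 51 + (m - 0)·18.
t_{37} = 717; S = 38·(51 + 717)/2 = 14592.

14592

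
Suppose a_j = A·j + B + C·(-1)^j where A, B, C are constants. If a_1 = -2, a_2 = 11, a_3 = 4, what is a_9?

22

Write the equations: A + B - C = -2; 2A + B + C = 11; 3A + B - C = 4.
Subtracting the first from the second: A + 2C = 13.
Subtracting the second from the third: A - 2C = -7.
Solving: C = 5, A = 3, then B = 0.
Hence a_9 = 3·9 + 0 + 5·(-1) = 22.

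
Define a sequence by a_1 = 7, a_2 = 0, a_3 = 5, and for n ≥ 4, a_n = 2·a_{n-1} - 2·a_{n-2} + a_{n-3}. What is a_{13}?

Step forward from the initial values:
a_4 = 17;  a_5 = 24;  a_6 = 19;  a_7 = 7;  a_8 = 0;  a_9 = 5;  a_{10} = 17;  a_{11} = 24;  a_{12} = 19;  a_{13} = 7.

7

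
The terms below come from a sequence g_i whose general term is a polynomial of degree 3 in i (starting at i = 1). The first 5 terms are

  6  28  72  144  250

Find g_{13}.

1st diffs: 22, 44, 72, 106.
2nd diffs: 22, 28, 34.
3rd diffs: 6, 6 (constant).
So g_i = i^3 + 5i^2.
Evaluating at i = 13 gives g_{13} = 3042.

3042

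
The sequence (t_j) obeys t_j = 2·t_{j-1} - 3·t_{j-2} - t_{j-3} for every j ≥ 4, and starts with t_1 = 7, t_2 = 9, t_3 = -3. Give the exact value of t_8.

Applying the relation repeatedly:
t_4 = -40; t_5 = -80; t_6 = -37; t_7 = 206; t_8 = 603.

603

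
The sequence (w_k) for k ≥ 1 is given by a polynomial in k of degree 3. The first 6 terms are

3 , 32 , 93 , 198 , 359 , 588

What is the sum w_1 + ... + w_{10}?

7695

1st diffs: 29, 61, 105, 161, 229.
2nd diffs: 32, 44, 56, 68.
3rd diffs: 12, 12, 12 (constant).
Newton forward-difference form: w_k = 3 + 29·C(k-1,1) + 32·C(k-1,2) + 12·C(k-1,3).
Continuing: 897, 1298, 1803, 2424.
Summing k = 1..10 (10 terms) gives 7695.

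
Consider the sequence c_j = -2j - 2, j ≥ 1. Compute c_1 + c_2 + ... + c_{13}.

Over j = 1..13: Σj = 91.
Total = (-2)·91 + (-2)·13 = -208.

-208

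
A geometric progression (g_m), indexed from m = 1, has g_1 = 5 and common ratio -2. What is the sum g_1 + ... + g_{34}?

g_m = 5·(-2)^(m-1).
S = 5·((-2)^34 - 1)/(-2 - 1) = 5·(17179869184 - 1)/(-3) = -28633115305.

-28633115305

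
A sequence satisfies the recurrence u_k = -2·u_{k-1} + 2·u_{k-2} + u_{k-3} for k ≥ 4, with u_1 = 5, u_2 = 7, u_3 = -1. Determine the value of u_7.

-283

Applying the relation repeatedly:
u_4 = 21, u_5 = -37, u_6 = 115, u_7 = -283.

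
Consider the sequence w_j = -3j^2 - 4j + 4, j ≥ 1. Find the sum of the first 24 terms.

-15804

Over j = 1..24: Σj = 300, Σj² = 4900.
Total = (-3)·4900 + (-4)·300 + (4)·24 = -15804.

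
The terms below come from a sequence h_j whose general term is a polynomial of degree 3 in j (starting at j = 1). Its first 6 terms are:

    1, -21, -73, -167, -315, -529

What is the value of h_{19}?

1st diffs: -22, -52, -94, -148, -214.
2nd diffs: -30, -42, -54, -66.
3rd diffs: -12, -12, -12 (constant).
So h_j = -2j^3 - 3j^2 + j + 5.
Evaluating at j = 19 gives h_{19} = -14777.

-14777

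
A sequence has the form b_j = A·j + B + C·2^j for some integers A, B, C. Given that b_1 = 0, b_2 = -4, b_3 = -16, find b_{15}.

Write the equations: A + B + 2C = 0; 2A + B + 4C = -4; 3A + B + 8C = -16.
Subtracting the first from the second: A + 2C = -4.
Subtracting the second from the third: A + 4C = -12.
Solving: C = -4, A = 4, then B = 4.
Hence b_{15} = 4·15 + 4 + (-4)·32768 = -131008.

-131008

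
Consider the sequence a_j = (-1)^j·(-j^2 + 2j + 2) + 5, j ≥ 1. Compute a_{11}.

(-1)^11 = -1; -j^2 + 2j + 2 at j=11 is -97; so a_{11} = 102.

102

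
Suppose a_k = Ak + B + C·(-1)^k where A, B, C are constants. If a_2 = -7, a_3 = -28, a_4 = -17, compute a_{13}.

-78

Plug in k = 2, 3, 4: 2A + B + C = -7; 3A + B - C = -28; 4A + B + C = -17.
Subtracting the first from the second: A - 2C = -21.
Subtracting the second from the third: A + 2C = 11.
Solving: C = 8, A = -5, then B = -5.
Hence a_{13} = -5·13 + (-5) + 8·(-1) = -78.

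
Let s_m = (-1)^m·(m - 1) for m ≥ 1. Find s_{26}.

25

(-1)^26 = 1; m - 1 at m=26 is 25; so s_{26} = 25.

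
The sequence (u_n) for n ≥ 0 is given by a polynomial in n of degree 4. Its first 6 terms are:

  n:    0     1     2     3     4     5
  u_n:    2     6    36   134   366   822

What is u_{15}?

54662

1st diffs: 4, 30, 98, 232, 456.
2nd diffs: 26, 68, 134, 224.
3rd diffs: 42, 66, 90.
4th diffs: 24, 24 (constant).
So u_n = n^4 + n^3 + 3n^2 - n + 2.
Evaluating at n = 15 gives u_{15} = 54662.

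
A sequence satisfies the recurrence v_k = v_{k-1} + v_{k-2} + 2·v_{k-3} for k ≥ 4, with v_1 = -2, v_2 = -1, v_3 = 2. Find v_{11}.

-147

Applying the relation repeatedly:
v_4 = -3  v_5 = -3  v_6 = -2  v_7 = -11  v_8 = -19  v_9 = -34  v_{10} = -75  v_{11} = -147.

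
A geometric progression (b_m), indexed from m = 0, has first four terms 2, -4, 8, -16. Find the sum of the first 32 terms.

-2863311530

Common ratio r = -2.
b_m = 2·(-2)^(m-0).
S = 2·((-2)^32 - 1)/(-2 - 1) = 2·(4294967296 - 1)/(-3) = -2863311530.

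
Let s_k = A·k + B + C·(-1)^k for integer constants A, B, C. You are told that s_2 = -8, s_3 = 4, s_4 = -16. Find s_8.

The three given values yield: 2A + B + C = -8; 3A + B - C = 4; 4A + B + C = -16.
Subtracting the first from the second: A - 2C = 12.
Subtracting the second from the third: A + 2C = -20.
Solving: C = -8, A = -4, then B = 8.
So s_k = -4·k + 8 + (-8)·(-1)^k; at k=8 this is -32.

-32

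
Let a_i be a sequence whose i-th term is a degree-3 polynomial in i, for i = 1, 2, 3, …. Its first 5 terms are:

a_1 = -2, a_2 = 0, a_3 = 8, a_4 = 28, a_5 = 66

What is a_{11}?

1st diffs: 2, 8, 20, 38.
2nd diffs: 6, 12, 18.
3rd diffs: 6, 6 (constant).
Newton forward-difference form: a_i = -2 + 2·C(i-1,1) + 6·C(i-1,2) + 6·C(i-1,3).
At i = 11: i-1 = 10, so a_{11} = -2 + 20 + 270 + 720 = 1008.

1008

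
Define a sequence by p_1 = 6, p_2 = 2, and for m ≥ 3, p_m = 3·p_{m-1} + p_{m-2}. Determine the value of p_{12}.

Applying the relation repeatedly:
p_3 = 12  p_4 = 38  p_5 = 126  p_6 = 416  p_7 = 1374  p_8 = 4538  p_9 = 14988  p_{10} = 49502  p_{11} = 163494  p_{12} = 539984.

539984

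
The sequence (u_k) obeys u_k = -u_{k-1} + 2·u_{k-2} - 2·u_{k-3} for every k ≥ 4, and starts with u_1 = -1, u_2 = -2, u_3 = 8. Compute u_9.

762

Applying the relation repeatedly:
u_4 = -10  u_5 = 30  u_6 = -66  u_7 = 146  u_8 = -338  u_9 = 762.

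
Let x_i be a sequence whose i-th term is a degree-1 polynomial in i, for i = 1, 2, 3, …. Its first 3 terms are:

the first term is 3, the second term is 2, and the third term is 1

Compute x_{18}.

-14

1st diffs: -1, -1 (constant).
So x_i = -i + 4.
Evaluating at i = 18 gives x_{18} = -14.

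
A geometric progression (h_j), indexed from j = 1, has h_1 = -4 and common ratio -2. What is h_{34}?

34359738368

h_j = (-4)·(-2)^(j-1).
h_{34} = (-4)·(-2)^33 = 34359738368.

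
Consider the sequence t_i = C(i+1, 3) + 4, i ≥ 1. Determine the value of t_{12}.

C(13, 3) = 286, so t_{12} = 290.

290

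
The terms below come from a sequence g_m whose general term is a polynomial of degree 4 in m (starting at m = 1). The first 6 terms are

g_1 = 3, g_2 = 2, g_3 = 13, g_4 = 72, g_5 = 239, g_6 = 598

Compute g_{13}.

20583

1st diffs: -1, 11, 59, 167, 359.
2nd diffs: 12, 48, 108, 192.
3rd diffs: 36, 60, 84.
4th diffs: 24, 24 (constant).
Newton forward-difference form: g_m = 3 + (-1)·C(m-1,1) + 12·C(m-1,2) + 36·C(m-1,3) + 24·C(m-1,4).
At m = 13: m-1 = 12, so g_{13} = 3 - 12 + 792 + 7920 + 11880 = 20583.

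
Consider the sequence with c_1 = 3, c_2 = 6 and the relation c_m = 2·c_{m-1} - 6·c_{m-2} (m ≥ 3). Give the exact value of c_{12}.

59136

Step forward from the initial values:
c_3 = -6, c_4 = -48, c_5 = -60, c_6 = 168, c_7 = 696, c_8 = 384, c_9 = -3408, c_{10} = -9120, c_{11} = 2208, c_{12} = 59136.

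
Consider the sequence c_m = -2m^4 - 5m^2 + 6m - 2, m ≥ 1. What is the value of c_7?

-5007

c_7 = -2·7^4 - 5·7^2 + 6·7 - 2 = -5007.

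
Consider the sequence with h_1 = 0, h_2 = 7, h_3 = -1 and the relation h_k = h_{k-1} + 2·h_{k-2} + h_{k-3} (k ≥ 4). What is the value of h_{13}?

Step forward from the initial values:
h_4 = 13, h_5 = 18, h_6 = 43, h_7 = 92, h_8 = 196, h_9 = 423, h_{10} = 907, h_{11} = 1949, h_{12} = 4186, h_{13} = 8991.

8991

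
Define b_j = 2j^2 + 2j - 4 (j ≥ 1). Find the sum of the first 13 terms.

Over j = 1..13: Σj = 91, Σj² = 819.
Total = (2)·819 + (2)·91 + (-4)·13 = 1768.

1768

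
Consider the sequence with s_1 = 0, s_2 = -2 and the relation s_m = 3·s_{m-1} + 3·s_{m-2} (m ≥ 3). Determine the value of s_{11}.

s_3 = -6  s_4 = -24  s_5 = -90  s_6 = -342  s_7 = -1296  s_8 = -4914  s_9 = -18630  s_{10} = -70632  s_{11} = -267786.

-267786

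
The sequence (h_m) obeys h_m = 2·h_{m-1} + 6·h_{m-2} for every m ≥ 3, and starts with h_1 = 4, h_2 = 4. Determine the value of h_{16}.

534358528

Compute successive terms:
h_3 = 32  h_4 = 88  h_5 = 368  …  h_{13} = 11028224  h_{14} = 40201984  h_{15} = 146573312  h_{16} = 534358528.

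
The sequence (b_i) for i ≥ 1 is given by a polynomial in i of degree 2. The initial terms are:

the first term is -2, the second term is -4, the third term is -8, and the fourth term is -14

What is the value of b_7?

1st diffs: -2, -4, -6.
2nd diffs: -2, -2 (constant).
So b_i = -i^2 + i - 2.
Evaluating at i = 7 gives b_7 = -44.

-44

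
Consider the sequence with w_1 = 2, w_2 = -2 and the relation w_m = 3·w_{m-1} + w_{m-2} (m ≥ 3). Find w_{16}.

-23475614

Applying the relation repeatedly:
w_3 = -4  w_4 = -14  w_5 = -46  …  w_{13} = -651598  w_{14} = -2152082  w_{15} = -7107844  w_{16} = -23475614.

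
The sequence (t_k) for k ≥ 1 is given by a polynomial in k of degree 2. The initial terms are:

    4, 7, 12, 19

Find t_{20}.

1st diffs: 3, 5, 7.
2nd diffs: 2, 2 (constant).
Newton forward-difference form: t_k = 4 + 3·C(k-1,1) + 2·C(k-1,2).
At k = 20: k-1 = 19, so t_{20} = 4 + 57 + 342 = 403.

403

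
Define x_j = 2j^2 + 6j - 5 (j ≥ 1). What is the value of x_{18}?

751

x_{18} = 2·18^2 + 6·18 - 5 = 751.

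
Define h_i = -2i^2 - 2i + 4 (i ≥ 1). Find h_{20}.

-836

h_{20} = -2·20^2 - 2·20 + 4 = -836.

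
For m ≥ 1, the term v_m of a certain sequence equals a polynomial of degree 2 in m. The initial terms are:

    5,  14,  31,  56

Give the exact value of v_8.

236

1st diffs: 9, 17, 25.
2nd diffs: 8, 8 (constant).
Newton forward-difference form: v_m = 5 + 9·C(m-1,1) + 8·C(m-1,2).
At m = 8: m-1 = 7, so v_8 = 5 + 63 + 168 = 236.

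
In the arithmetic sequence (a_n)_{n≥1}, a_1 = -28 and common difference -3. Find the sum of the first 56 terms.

a_n = -28 + (n - 1)·(-3).
a_{56} = -193; S = 56·(-28 + (-193))/2 = -6188.

-6188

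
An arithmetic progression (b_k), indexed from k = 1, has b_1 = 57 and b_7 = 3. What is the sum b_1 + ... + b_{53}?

Common difference d = (3 - 57) / (7 - 1) = -9.
b_k = 57 + (k - 1)·(-9).
b_{53} = -411; S = 53·(57 + (-411))/2 = -9381.

-9381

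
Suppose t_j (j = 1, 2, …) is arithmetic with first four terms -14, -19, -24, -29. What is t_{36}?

Common difference d = -5.
t_j = -14 + (j - 1)·(-5).
t_{36} = -14 + 35·(-5) = -189.

-189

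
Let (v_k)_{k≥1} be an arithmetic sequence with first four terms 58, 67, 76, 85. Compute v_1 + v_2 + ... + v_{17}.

Common difference d = 9.
v_k = 58 + (k - 1)·9.
v_{17} = 202; S = 17·(58 + 202)/2 = 2210.

2210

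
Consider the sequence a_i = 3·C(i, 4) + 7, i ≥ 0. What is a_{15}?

4102

C(15, 4) = 1365, so a_{15} = 4102.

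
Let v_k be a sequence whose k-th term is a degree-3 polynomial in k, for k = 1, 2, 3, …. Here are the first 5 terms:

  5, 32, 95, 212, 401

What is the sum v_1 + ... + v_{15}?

1st diffs: 27, 63, 117, 189.
2nd diffs: 36, 54, 72.
3rd diffs: 18, 18 (constant).
So v_k = 3k^3 + 6k - 4.
Continuing: …, 680, 1067, 1580, 2237, …, v_{15} = 10211.
Summing k = 1..15 (15 terms) gives 43860.

43860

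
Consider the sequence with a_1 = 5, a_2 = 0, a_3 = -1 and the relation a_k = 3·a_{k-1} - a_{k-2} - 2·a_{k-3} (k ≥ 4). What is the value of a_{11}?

-5110

Applying the relation repeatedly:
a_4 = -13; a_5 = -38; a_6 = -99; a_7 = -233; a_8 = -524; a_9 = -1141; a_{10} = -2433; a_{11} = -5110.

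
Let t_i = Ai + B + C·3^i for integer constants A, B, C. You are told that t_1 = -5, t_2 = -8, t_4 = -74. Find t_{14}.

Plug in i = 1, 2, 4: A + B + 3C = -5; 2A + B + 9C = -8; 4A + B + 81C = -74.
Subtracting the first from the second: A + 6C = -3.
Subtracting the second from the third: 2A + 72C = -66.
Solving: C = -1, A = 3, then B = -5.
Hence t_{14} = 3·14 + (-5) + (-1)·4782969 = -4782932.

-4782932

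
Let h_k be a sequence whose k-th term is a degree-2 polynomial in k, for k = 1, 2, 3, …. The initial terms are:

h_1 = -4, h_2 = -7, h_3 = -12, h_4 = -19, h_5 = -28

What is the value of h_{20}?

1st diffs: -3, -5, -7, -9.
2nd diffs: -2, -2, -2 (constant).
So h_k = -k^2 - 3.
Evaluating at k = 20 gives h_{20} = -403.

-403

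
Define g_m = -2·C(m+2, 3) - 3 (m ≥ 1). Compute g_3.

-23

C(5, 3) = 10, so g_3 = -23.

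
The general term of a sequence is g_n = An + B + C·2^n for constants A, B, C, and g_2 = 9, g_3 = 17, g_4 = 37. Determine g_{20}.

Write the equations: 2A + B + 4C = 9; 3A + B + 8C = 17; 4A + B + 16C = 37.
Subtracting the first from the second: A + 4C = 8.
Subtracting the second from the third: A + 8C = 20.
Solving: C = 3, A = -4, then B = 5.
So g_n = -4·n + 5 + 3·2^n; at n=20 this is 3145653.

3145653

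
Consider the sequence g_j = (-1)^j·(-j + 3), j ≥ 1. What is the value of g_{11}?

(-1)^11 = -1; -j + 3 at j=11 is -8; so g_{11} = 8.

8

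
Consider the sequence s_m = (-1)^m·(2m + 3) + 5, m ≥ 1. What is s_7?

(-1)^7 = -1; 2m + 3 at m=7 is 17; so s_7 = -12.

-12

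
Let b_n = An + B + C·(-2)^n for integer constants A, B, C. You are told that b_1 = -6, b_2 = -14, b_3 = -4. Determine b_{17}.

131032

The three given values yield: A + B - 2C = -6; 2A + B + 4C = -14; 3A + B - 8C = -4.
Subtracting the first from the second: A + 6C = -8.
Subtracting the second from the third: A - 12C = 10.
Solving: C = -1, A = -2, then B = -6.
Therefore b_{17} = -34 + (-6) + (-1)·(-131072) = 131032.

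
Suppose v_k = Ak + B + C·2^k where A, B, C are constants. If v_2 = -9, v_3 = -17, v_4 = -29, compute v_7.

The three given values yield: 2A + B + 4C = -9; 3A + B + 8C = -17; 4A + B + 16C = -29.
Subtracting the first from the second: A + 4C = -8.
Subtracting the second from the third: A + 8C = -12.
Solving: C = -1, A = -4, then B = 3.
Therefore v_7 = -28 + 3 + (-1)·128 = -153.

-153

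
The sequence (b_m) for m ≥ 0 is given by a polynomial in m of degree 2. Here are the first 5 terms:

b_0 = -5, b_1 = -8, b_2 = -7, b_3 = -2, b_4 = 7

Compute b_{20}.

695

1st diffs: -3, 1, 5, 9.
2nd diffs: 4, 4, 4 (constant).
So b_m = 2m^2 - 5m - 5.
Evaluating at m = 20 gives b_{20} = 695.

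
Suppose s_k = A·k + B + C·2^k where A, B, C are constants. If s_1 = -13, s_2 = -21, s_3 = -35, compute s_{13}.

-24607

Write the equations: A + B + 2C = -13; 2A + B + 4C = -21; 3A + B + 8C = -35.
Subtracting the first from the second: A + 2C = -8.
Subtracting the second from the third: A + 4C = -14.
Solving: C = -3, A = -2, then B = -5.
So s_k = -2·k + (-5) + (-3)·2^k; at k=13 this is -24607.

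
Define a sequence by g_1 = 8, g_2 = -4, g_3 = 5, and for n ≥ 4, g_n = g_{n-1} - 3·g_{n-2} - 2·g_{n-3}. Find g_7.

g_4 = 1;  g_5 = -6;  g_6 = -19;  g_7 = -3.

-3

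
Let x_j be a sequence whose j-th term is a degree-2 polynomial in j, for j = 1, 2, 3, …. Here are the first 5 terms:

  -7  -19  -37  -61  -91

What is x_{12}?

1st diffs: -12, -18, -24, -30.
2nd diffs: -6, -6, -6 (constant).
So x_j = -3j^2 - 3j - 1.
Evaluating at j = 12 gives x_{12} = -469.

-469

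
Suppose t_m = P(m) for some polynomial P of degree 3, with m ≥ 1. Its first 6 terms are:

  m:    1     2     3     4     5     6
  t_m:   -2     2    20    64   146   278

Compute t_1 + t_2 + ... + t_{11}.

1st diffs: 4, 18, 44, 82, 132.
2nd diffs: 14, 26, 38, 50.
3rd diffs: 12, 12, 12 (constant).
So t_m = 2m^3 - 5m^2 + 5m - 4.
Continuing: …, 472, 740, 1094, 1546, …, t_{11} = 2108.
Summing m = 1..11 (11 terms) gives 6468.

6468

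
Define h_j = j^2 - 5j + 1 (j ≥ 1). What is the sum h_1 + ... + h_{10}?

Over j = 1..10: Σj = 55, Σj² = 385.
Total = (1)·385 + (-5)·55 + (1)·10 = 120.

120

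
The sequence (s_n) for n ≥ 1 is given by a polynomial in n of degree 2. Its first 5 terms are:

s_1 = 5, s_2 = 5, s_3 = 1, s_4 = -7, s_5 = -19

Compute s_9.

1st diffs: 0, -4, -8, -12.
2nd diffs: -4, -4, -4 (constant).
Newton forward-difference form: s_n = 5 + (-4)·C(n-1,2).
At n = 9: n-1 = 8, so s_9 = 5 - 112 = -107.

-107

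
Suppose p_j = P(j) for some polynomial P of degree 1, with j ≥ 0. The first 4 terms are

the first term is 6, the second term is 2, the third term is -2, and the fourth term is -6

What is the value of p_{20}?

-74

1st diffs: -4, -4, -4 (constant).
So p_j = -4j + 6.
Evaluating at j = 20 gives p_{20} = -74.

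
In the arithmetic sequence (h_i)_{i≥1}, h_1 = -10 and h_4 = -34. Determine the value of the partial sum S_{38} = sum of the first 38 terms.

Common difference d = (-34 - (-10)) / (4 - 1) = -8.
h_i = -10 + (i - 1)·(-8).
h_{38} = -306; S = 38·(-10 + (-306))/2 = -6004.

-6004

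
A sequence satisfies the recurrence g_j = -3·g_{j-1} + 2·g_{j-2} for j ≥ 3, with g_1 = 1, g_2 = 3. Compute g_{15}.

Applying the relation repeatedly:
g_3 = -7;  g_4 = 27;  g_5 = -95;  …;  g_{12} = 691707;  g_{13} = -2463551;  g_{14} = 8774067;  g_{15} = -31249303.

-31249303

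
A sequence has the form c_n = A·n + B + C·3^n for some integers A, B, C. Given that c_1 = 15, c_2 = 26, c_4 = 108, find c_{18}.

387420586

Plug in n = 1, 2, 4: A + B + 3C = 15; 2A + B + 9C = 26; 4A + B + 81C = 108.
Subtracting the first from the second: A + 6C = 11.
Subtracting the second from the third: 2A + 72C = 82.
Solving: C = 1, A = 5, then B = 7.
So c_n = 5·n + 7 + 1·3^n; at n=18 this is 387420586.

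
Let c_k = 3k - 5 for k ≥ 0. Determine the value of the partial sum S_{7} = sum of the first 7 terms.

28

Over k = 0..6: Σk = 21.
Total = (3)·21 + (-5)·7 = 28.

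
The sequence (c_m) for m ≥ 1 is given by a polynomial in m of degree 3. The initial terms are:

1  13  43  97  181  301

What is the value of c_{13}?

1st diffs: 12, 30, 54, 84, 120.
2nd diffs: 18, 24, 30, 36.
3rd diffs: 6, 6, 6 (constant).
So c_m = m^3 + 3m^2 - 4m + 1.
Evaluating at m = 13 gives c_{13} = 2653.

2653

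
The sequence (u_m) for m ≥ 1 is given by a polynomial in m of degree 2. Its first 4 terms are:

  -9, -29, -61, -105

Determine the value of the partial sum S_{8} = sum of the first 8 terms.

1st diffs: -20, -32, -44.
2nd diffs: -12, -12 (constant).
Newton forward-difference form: u_m = -9 + (-20)·C(m-1,1) + (-12)·C(m-1,2).
Continuing: -161, -229, -309, -401.
Summing m = 1..8 (8 terms) gives -1304.

-1304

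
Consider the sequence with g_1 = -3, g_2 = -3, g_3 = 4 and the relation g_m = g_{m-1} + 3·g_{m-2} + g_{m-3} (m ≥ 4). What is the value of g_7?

-24

g_4 = -8, g_5 = 1, g_6 = -19, g_7 = -24.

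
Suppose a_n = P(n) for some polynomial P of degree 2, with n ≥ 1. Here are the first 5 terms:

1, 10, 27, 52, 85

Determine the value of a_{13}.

637

1st diffs: 9, 17, 25, 33.
2nd diffs: 8, 8, 8 (constant).
Newton forward-difference form: a_n = 1 + 9·C(n-1,1) + 8·C(n-1,2).
At n = 13: n-1 = 12, so a_{13} = 1 + 108 + 528 = 637.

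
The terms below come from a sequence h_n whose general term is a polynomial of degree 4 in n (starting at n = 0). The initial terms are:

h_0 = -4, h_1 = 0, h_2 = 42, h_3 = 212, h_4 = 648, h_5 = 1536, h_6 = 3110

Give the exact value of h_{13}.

1st diffs: 4, 42, 170, 436, 888, 1574.
2nd diffs: 38, 128, 266, 452, 686.
3rd diffs: 90, 138, 186, 234.
4th diffs: 48, 48, 48 (constant).
So h_n = 2n^4 + 3n^3 - 4n^2 + 3n - 4.
Evaluating at n = 13 gives h_{13} = 63072.

63072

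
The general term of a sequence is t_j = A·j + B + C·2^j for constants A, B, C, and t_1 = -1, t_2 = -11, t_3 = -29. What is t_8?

-1031

At j = 1, 2, 3: A + B + 2C = -1; 2A + B + 4C = -11; 3A + B + 8C = -29.
Subtracting the first from the second: A + 2C = -10.
Subtracting the second from the third: A + 4C = -18.
Solving: C = -4, A = -2, then B = 9.
Therefore t_8 = -16 + 9 + (-4)·256 = -1031.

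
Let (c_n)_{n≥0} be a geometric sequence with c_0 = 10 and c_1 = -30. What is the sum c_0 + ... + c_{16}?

Common ratio r = -3.
c_n = 10·(-3)^(n-0).
S = 10·((-3)^17 - 1)/(-3 - 1) = 10·(-129140163 - 1)/(-4) = 322850410.

322850410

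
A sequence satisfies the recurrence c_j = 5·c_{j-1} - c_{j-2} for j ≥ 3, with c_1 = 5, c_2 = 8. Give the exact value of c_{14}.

Iterate the recurrence:
c_3 = 35, c_4 = 167, c_5 = 800, …, c_{11} = 9678320, c_{12} = 46371617, c_{13} = 222179765, c_{14} = 1064527208.

1064527208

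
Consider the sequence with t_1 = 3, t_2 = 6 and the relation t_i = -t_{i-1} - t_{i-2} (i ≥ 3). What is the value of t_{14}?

t_3 = -9;  t_4 = 3;  t_5 = 6;  …;  t_{11} = 6;  t_{12} = -9;  t_{13} = 3;  t_{14} = 6.

6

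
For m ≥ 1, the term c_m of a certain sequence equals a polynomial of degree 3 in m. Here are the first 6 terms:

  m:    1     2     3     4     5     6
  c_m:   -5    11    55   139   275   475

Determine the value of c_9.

1st diffs: 16, 44, 84, 136, 200.
2nd diffs: 28, 40, 52, 64.
3rd diffs: 12, 12, 12 (constant).
Newton forward-difference form: c_m = -5 + 16·C(m-1,1) + 28·C(m-1,2) + 12·C(m-1,3).
At m = 9: m-1 = 8, so c_9 = -5 + 128 + 784 + 672 = 1579.

1579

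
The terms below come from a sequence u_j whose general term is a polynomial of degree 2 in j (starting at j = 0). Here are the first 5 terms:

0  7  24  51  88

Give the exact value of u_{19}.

1st diffs: 7, 17, 27, 37.
2nd diffs: 10, 10, 10 (constant).
Newton forward-difference form: u_j = 7·C(j,1) + 10·C(j,2).
At j = 19: j = 19, so u_{19} = 133 + 1710 = 1843.

1843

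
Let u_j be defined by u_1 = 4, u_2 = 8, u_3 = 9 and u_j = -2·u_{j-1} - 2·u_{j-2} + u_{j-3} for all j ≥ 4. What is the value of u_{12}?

Step forward from the initial values:
u_4 = -30, u_5 = 50, u_6 = -31, u_7 = -68, u_8 = 248, u_9 = -391, u_{10} = 218, u_{11} = 594, u_{12} = -2015.

-2015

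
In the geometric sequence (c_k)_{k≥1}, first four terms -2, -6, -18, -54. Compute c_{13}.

-1062882

Common ratio r = 3.
c_k = (-2)·3^(k-1).
c_{13} = (-2)·3^12 = -1062882.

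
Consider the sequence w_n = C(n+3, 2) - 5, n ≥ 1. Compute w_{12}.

100

C(15, 2) = 105, so w_{12} = 100.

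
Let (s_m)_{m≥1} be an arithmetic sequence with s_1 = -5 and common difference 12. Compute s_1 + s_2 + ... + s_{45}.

s_m = -5 + (m - 1)·12.
s_{45} = 523; S = 45·(-5 + 523)/2 = 11655.

11655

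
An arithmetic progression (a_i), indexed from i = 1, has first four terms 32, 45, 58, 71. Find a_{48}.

643

Common difference d = 13.
a_i = 32 + (i - 1)·13.
a_{48} = 32 + 47·13 = 643.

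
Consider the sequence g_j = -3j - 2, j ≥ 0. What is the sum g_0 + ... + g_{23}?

-876

Over j = 0..23: Σj = 276.
Total = (-3)·276 + (-2)·24 = -876.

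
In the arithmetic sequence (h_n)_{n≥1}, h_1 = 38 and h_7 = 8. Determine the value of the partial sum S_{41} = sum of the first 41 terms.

-2542

Common difference d = (8 - 38) / (7 - 1) = -5.
h_n = 38 + (n - 1)·(-5).
h_{41} = -162; S = 41·(38 + (-162))/2 = -2542.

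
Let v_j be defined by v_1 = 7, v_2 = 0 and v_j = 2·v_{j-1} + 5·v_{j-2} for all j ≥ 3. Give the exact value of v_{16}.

v_3 = 35  v_4 = 70  v_5 = 315  …  v_{13} = 5878915  v_{14} = 20277180  v_{15} = 69948935  v_{16} = 241283770.

241283770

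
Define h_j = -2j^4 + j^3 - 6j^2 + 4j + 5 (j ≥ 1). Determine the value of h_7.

-4720

h_7 = -2·7^4 + 1·7^3 - 6·7^2 + 4·7 + 5 = -4720.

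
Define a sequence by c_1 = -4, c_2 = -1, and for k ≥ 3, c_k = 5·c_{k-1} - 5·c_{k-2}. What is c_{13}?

Applying the relation repeatedly:
c_3 = 15, c_4 = 80, c_5 = 325, …, c_{10} = 215000, c_{11} = 778125, c_{12} = 2815625, c_{13} = 10187500.

10187500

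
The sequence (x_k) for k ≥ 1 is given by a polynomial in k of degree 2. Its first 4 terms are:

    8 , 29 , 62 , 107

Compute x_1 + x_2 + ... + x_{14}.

6391

1st diffs: 21, 33, 45.
2nd diffs: 12, 12 (constant).
Newton forward-difference form: x_k = 8 + 21·C(k-1,1) + 12·C(k-1,2).
Continuing: …, 164, 233, 314, 407, …, x_{14} = 1217.
Summing k = 1..14 (14 terms) gives 6391.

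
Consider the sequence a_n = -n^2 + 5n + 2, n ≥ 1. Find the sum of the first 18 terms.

Over n = 1..18: Σn = 171, Σn² = 2109.
Total = (-1)·2109 + (5)·171 + (2)·18 = -1218.

-1218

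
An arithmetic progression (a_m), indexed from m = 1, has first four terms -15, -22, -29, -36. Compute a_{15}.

Common difference d = -7.
a_m = -15 + (m - 1)·(-7).
a_{15} = -15 + 14·(-7) = -113.

-113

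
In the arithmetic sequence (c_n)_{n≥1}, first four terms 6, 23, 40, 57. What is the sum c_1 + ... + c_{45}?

Common difference d = 17.
c_n = 6 + (n - 1)·17.
c_{45} = 754; S = 45·(6 + 754)/2 = 17100.

17100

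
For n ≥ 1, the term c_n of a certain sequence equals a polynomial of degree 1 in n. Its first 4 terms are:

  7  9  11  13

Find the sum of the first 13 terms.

1st diffs: 2, 2, 2 (constant).
So c_n = 2n + 5.
Continuing: …, 15, 17, 19, 21, …, c_{13} = 31.
Summing n = 1..13 (13 terms) gives 247.

247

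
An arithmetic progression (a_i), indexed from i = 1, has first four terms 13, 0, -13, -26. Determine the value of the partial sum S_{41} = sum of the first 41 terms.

Common difference d = -13.
a_i = 13 + (i - 1)·(-13).
a_{41} = -507; S = 41·(13 + (-507))/2 = -10127.

-10127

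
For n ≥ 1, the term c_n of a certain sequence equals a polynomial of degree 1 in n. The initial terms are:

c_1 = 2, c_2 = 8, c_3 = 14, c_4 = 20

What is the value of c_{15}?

1st diffs: 6, 6, 6 (constant).
So c_n = 6n - 4.
Evaluating at n = 15 gives c_{15} = 86.

86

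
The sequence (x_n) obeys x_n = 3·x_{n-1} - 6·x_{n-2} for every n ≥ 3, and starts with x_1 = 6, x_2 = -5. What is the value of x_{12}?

-15795

Step forward from the initial values:
x_3 = -51;  x_4 = -123;  x_5 = -63;  x_6 = 549;  x_7 = 2025;  x_8 = 2781;  x_9 = -3807;  x_{10} = -28107;  x_{11} = -61479;  x_{12} = -15795.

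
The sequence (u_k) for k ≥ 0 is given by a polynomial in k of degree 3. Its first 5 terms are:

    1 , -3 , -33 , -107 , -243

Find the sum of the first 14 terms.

1st diffs: -4, -30, -74, -136.
2nd diffs: -26, -44, -62.
3rd diffs: -18, -18 (constant).
Newton forward-difference form: u_k = 1 + (-4)·C(k,1) + (-26)·C(k,2) + (-18)·C(k,3).
Continuing: …, -459, -773, -1203, -1767, …, u_{13} = -7227.
Summing k = 0..13 (14 terms) gives -27832.

-27832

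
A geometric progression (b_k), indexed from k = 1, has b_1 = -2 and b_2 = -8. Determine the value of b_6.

-2048

Common ratio r = 4.
b_k = (-2)·4^(k-1).
b_6 = (-2)·4^5 = -2048.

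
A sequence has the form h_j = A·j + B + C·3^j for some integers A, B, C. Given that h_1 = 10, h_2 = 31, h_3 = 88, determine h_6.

At j = 1, 2, 3: A + B + 3C = 10; 2A + B + 9C = 31; 3A + B + 27C = 88.
Subtracting the first from the second: A + 6C = 21.
Subtracting the second from the third: A + 18C = 57.
Solving: C = 3, A = 3, then B = -2.
So h_j = 3·j + (-2) + 3·3^j; at j=6 this is 2203.

2203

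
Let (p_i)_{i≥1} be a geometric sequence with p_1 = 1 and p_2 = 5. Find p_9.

Common ratio r = 5.
p_i = 1·5^(i-1).
p_9 = 1·5^8 = 390625.

390625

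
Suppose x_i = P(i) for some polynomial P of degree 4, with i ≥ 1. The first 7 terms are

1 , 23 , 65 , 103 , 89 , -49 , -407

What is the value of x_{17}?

-54367

1st diffs: 22, 42, 38, -14, -138, -358.
2nd diffs: 20, -4, -52, -124, -220.
3rd diffs: -24, -48, -72, -96.
4th diffs: -24, -24, -24 (constant).
So x_i = -i^4 + 6i^3 - i^2 - 2i - 1.
Evaluating at i = 17 gives x_{17} = -54367.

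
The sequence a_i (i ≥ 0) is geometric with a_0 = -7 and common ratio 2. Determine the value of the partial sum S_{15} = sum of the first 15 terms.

a_i = (-7)·2^(i-0).
S = (-7)·(2^15 - 1)/(2 - 1) = (-7)·(32768 - 1)/(1) = -229369.

-229369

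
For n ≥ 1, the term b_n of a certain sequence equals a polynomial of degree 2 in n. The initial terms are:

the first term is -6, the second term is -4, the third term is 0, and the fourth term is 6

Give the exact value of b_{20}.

374

1st diffs: 2, 4, 6.
2nd diffs: 2, 2 (constant).
Newton forward-difference form: b_n = -6 + 2·C(n-1,1) + 2·C(n-1,2).
At n = 20: n-1 = 19, so b_{20} = -6 + 38 + 342 = 374.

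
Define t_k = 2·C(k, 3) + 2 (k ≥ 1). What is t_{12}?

442

C(12, 3) = 220, so t_{12} = 442.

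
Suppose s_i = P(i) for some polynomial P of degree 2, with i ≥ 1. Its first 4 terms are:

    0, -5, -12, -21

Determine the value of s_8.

1st diffs: -5, -7, -9.
2nd diffs: -2, -2 (constant).
So s_i = -i^2 - 2i + 3.
Evaluating at i = 8 gives s_8 = -77.

-77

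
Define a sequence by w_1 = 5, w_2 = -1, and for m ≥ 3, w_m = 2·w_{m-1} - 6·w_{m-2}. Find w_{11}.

w_3 = -32; w_4 = -58; w_5 = 76; w_6 = 500; w_7 = 544; w_8 = -1912; w_9 = -7088; w_{10} = -2704; w_{11} = 37120.

37120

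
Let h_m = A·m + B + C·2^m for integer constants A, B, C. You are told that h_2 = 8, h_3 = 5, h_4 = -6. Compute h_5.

-33

Write the equations: 2A + B + 4C = 8; 3A + B + 8C = 5; 4A + B + 16C = -6.
Subtracting the first from the second: A + 4C = -3.
Subtracting the second from the third: A + 8C = -11.
Solving: C = -2, A = 5, then B = 6.
Therefore h_5 = 25 + 6 + (-2)·32 = -33.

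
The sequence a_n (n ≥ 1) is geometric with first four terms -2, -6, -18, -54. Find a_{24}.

Common ratio r = 3.
a_n = (-2)·3^(n-1).
a_{24} = (-2)·3^23 = -188286357654.

-188286357654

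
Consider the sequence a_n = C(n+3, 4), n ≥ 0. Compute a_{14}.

2380

C(17, 4) = 2380, so a_{14} = 2380.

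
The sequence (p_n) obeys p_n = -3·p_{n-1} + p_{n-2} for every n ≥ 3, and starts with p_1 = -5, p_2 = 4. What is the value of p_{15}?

Iterate the recurrence:
p_3 = -17;  p_4 = 55;  p_5 = -182;  …;  p_{12} = 780109;  p_{13} = -2576525;  p_{14} = 8509684;  p_{15} = -28105577.

-28105577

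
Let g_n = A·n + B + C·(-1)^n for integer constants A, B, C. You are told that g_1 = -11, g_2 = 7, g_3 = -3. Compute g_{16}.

63

Write the equations: A + B - C = -11; 2A + B + C = 7; 3A + B - C = -3.
Subtracting the first from the second: A + 2C = 18.
Subtracting the second from the third: A - 2C = -10.
Solving: C = 7, A = 4, then B = -8.
So g_n = 4·n + (-8) + 7·(-1)^n; at n=16 this is 63.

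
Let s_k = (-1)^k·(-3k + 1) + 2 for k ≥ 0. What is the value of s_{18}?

-51

(-1)^18 = 1; -3k + 1 at k=18 is -53; so s_{18} = -51.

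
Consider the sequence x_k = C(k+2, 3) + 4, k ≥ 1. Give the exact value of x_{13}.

459

C(15, 3) = 455, so x_{13} = 459.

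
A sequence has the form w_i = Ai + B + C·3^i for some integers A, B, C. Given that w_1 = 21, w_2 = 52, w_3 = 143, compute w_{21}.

52301766041

At i = 1, 2, 3: A + B + 3C = 21; 2A + B + 9C = 52; 3A + B + 27C = 143.
Subtracting the first from the second: A + 6C = 31.
Subtracting the second from the third: A + 18C = 91.
Solving: C = 5, A = 1, then B = 5.
So w_i = 1·i + 5 + 5·3^i; at i=21 this is 52301766041.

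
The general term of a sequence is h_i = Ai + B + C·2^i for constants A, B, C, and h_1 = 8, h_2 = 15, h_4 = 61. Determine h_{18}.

1048559

Write the equations: A + B + 2C = 8; 2A + B + 4C = 15; 4A + B + 16C = 61.
Subtracting the first from the second: A + 2C = 7.
Subtracting the second from the third: 2A + 12C = 46.
Solving: C = 4, A = -1, then B = 1.
So h_i = -1·i + 1 + 4·2^i; at i=18 this is 1048559.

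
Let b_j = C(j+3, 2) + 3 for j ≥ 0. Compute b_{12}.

C(15, 2) = 105, so b_{12} = 108.

108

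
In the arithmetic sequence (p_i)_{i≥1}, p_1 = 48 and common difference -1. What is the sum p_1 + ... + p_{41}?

1148

p_i = 48 + (i - 1)·(-1).
p_{41} = 8; S = 41·(48 + 8)/2 = 1148.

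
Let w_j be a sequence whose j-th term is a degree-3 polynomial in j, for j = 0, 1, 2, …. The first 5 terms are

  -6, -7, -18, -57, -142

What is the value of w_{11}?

-3537

1st diffs: -1, -11, -39, -85.
2nd diffs: -10, -28, -46.
3rd diffs: -18, -18 (constant).
Newton forward-difference form: w_j = -6 + (-1)·C(j,1) + (-10)·C(j,2) + (-18)·C(j,3).
At j = 11: j = 11, so w_{11} = -6 - 11 - 550 - 2970 = -3537.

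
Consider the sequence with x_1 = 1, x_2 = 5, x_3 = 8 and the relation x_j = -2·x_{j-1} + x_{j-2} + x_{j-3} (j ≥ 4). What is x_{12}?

Applying the relation repeatedly:
x_4 = -10; x_5 = 33; x_6 = -68; x_7 = 159; x_8 = -353; x_9 = 797; x_{10} = -1788; x_{11} = 4020; x_{12} = -9031.

-9031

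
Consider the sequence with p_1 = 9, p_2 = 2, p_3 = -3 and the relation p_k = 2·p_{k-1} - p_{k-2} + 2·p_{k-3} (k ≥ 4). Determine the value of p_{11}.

Compute successive terms:
p_4 = 10  p_5 = 27  p_6 = 38  p_7 = 69  p_8 = 154  p_9 = 315  p_{10} = 614  p_{11} = 1221.

1221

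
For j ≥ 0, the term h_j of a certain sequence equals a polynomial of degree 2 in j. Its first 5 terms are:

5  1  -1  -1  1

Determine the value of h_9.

1st diffs: -4, -2, 0, 2.
2nd diffs: 2, 2, 2 (constant).
Newton forward-difference form: h_j = 5 + (-4)·C(j,1) + 2·C(j,2).
At j = 9: j = 9, so h_9 = 5 - 36 + 72 = 41.

41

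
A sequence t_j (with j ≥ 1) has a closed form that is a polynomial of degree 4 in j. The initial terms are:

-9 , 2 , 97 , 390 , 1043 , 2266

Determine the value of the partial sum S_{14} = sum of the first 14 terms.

1st diffs: 11, 95, 293, 653, 1223.
2nd diffs: 84, 198, 360, 570.
3rd diffs: 114, 162, 210.
4th diffs: 48, 48 (constant).
Newton forward-difference form: t_j = -9 + 11·C(j-1,1) + 84·C(j-1,2) + 114·C(j-1,3) + 48·C(j-1,4).
Continuing: …, 4317, 7502, 12175, 18738, …, t_{14} = 73610.
Summing j = 1..14 (14 terms) gives 241661.

241661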